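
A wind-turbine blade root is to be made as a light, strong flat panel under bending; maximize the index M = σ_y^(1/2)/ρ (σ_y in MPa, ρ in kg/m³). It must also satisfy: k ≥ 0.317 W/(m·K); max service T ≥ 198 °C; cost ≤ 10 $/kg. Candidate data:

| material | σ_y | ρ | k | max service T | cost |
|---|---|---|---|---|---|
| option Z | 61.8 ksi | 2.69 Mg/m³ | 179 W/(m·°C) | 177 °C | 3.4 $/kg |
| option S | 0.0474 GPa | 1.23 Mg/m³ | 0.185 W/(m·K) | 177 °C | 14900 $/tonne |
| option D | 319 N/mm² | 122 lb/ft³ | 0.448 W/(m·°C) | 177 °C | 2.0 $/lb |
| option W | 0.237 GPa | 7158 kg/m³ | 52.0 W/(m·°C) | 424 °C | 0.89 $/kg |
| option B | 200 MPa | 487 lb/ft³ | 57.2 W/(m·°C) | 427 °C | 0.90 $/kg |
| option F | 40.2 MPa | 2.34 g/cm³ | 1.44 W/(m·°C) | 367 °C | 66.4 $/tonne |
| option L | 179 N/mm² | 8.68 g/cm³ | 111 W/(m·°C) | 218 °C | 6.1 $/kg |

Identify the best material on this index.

Screen on constraints: k ≥ 0.317 W/(m·K); max service T ≥ 198 °C; cost ≤ 10 $/kg. Survivors: option W, option B, option F, option L.
Convert each candidate to consistent units, then evaluate M:
  option W: σ_y = 237.0 MPa, ρ = 7158 kg/m³
  option B: σ_y = 200.0 MPa, ρ = 7801 kg/m³
  option F: σ_y = 40.20 MPa, ρ = 2340 kg/m³
  option L: σ_y = 179.0 MPa, ρ = 8680 kg/m³
  option F: M = 2.71×10⁻³
  option W: M = 2.15×10⁻³
  option B: M = 1.81×10⁻³
  option L: M = 1.54×10⁻³
Option F has the largest M.

option F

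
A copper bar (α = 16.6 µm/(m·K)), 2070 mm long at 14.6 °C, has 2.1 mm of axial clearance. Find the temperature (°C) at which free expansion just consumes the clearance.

α·L₀·ΔT = 2.1 mm ⇒ ΔT = 2.1 / (16.6×10⁻⁶ × 2070.0) = 61.11 K.
T = 14.6 + 61.11 = 75.71 °C.

75.7 °C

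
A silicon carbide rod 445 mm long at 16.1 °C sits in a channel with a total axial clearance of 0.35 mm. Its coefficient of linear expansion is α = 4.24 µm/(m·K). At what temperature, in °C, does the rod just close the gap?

α·L₀·ΔT = 0.35 mm ⇒ ΔT = 0.35 / (4.24×10⁻⁶ × 445.0) = 185.5 K.
T = 16.1 + 185.5 = 201.6 °C.

202 °C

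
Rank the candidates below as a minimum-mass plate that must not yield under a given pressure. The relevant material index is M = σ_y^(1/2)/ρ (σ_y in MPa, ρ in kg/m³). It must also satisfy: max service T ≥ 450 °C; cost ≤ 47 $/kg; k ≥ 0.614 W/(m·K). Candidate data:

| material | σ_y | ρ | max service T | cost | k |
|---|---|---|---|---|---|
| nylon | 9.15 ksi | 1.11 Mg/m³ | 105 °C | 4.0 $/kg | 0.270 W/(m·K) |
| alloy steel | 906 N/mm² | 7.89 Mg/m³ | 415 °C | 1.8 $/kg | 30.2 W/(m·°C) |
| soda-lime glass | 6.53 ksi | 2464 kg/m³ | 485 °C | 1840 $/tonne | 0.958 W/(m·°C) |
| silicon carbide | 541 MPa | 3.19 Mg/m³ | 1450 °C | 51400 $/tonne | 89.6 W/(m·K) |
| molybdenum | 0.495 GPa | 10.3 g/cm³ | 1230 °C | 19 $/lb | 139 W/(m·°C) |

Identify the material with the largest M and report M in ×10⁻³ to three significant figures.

soda-lime glass, M = 2.72×10⁻³

Screen on constraints: max service T ≥ 450 °C; cost ≤ 47 $/kg; k ≥ 0.614 W/(m·K). Survivors: soda-lime glass, molybdenum.
After converting to SI:
  soda-lime glass: σ_y = 45.02 MPa, ρ = 2464 kg/m³
  molybdenum: σ_y = 495.0 MPa, ρ = 10300 kg/m³
  soda-lime glass: M = 2.72×10⁻³
  molybdenum: M = 2.16×10⁻³
Highest index: soda-lime glass.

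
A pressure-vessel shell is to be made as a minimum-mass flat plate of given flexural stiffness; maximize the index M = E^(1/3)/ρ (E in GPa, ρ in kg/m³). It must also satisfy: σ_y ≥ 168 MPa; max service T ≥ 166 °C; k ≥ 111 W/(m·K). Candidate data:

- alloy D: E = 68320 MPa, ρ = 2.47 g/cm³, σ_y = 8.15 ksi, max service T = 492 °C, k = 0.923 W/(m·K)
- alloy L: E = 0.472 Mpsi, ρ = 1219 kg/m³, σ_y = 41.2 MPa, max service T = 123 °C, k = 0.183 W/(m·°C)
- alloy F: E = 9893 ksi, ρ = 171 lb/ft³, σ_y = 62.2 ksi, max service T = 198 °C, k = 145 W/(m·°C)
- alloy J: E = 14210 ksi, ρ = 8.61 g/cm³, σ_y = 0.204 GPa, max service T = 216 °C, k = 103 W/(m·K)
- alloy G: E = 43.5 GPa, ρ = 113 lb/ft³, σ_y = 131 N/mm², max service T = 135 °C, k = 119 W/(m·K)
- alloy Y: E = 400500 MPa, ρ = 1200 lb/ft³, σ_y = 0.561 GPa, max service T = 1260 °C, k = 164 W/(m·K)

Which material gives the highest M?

Screen on constraints: σ_y ≥ 168 MPa; max service T ≥ 166 °C; k ≥ 111 W/(m·K). Survivors: alloy F, alloy Y.
Putting every candidate on a common basis:
  alloy F: E = 68.21 GPa, ρ = 2739 kg/m³
  alloy Y: E = 400.5 GPa, ρ = 19220 kg/m³
  alloy F: M = 1.49×10⁻³
  alloy Y: M = 0.383×10⁻³
Highest index: alloy F.

alloy F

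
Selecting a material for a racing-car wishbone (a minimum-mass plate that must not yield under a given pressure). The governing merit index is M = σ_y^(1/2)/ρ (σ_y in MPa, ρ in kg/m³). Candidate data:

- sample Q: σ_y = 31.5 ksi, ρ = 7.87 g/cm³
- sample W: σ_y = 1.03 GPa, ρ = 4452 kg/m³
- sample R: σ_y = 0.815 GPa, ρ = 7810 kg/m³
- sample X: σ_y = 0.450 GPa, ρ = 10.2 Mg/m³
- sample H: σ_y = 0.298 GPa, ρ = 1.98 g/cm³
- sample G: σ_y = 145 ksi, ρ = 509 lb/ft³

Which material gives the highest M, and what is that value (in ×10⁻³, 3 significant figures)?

sample H, M = 8.72×10⁻³

Convert each candidate to consistent units, then evaluate M:
  sample Q: σ_y = 217.2 MPa, ρ = 7870 kg/m³
  sample W: σ_y = 1030 MPa, ρ = 4452 kg/m³
  sample R: σ_y = 815.0 MPa, ρ = 7810 kg/m³
  sample X: σ_y = 450.0 MPa, ρ = 10200 kg/m³
  sample H: σ_y = 298.0 MPa, ρ = 1980 kg/m³
  sample G: σ_y = 999.7 MPa, ρ = 8153 kg/m³
  sample H: M = 8.72×10⁻³
  sample W: M = 7.21×10⁻³
  sample G: M = 3.88×10⁻³
  sample R: M = 3.66×10⁻³
  sample X: M = 2.08×10⁻³
  sample Q: M = 1.87×10⁻³
Sample H has the largest M.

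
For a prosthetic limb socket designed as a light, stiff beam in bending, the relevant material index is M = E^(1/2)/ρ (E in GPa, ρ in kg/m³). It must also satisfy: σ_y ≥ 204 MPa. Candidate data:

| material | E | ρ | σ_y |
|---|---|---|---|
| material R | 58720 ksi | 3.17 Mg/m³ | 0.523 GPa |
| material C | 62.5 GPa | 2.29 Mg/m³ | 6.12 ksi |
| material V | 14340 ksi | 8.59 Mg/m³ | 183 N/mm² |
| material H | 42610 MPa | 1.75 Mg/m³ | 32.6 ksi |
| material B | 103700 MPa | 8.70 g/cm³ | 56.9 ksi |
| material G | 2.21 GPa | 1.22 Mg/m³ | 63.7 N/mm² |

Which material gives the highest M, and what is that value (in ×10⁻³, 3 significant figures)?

Screen on constraints: σ_y ≥ 204 MPa. Survivors: material R, material H, material B.
Convert each candidate to consistent units, then evaluate M:
  material R: E = 404.9 GPa, ρ = 3170 kg/m³
  material H: E = 42.61 GPa, ρ = 1750 kg/m³
  material B: E = 103.7 GPa, ρ = 8700 kg/m³
  material R: M = 6.35×10⁻³
  material H: M = 3.73×10⁻³
  material B: M = 1.17×10⁻³
Material R ranks first.

material R, M = 6.35×10⁻³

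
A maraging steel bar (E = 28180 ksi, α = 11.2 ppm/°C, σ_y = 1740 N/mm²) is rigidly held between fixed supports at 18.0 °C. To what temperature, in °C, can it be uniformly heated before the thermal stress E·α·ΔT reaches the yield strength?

818 °C

E = 28180 ksi = 194.3 GPa.
σ_y = 1740 N/mm² = 1740 MPa.
E·α·ΔT = 1740 MPa ⇒ ΔT = 1740 / (194.3×10³ × 11.2×10⁻⁶) = 799.6 K.
T = 18.0 + 799.6 = 817.6 °C.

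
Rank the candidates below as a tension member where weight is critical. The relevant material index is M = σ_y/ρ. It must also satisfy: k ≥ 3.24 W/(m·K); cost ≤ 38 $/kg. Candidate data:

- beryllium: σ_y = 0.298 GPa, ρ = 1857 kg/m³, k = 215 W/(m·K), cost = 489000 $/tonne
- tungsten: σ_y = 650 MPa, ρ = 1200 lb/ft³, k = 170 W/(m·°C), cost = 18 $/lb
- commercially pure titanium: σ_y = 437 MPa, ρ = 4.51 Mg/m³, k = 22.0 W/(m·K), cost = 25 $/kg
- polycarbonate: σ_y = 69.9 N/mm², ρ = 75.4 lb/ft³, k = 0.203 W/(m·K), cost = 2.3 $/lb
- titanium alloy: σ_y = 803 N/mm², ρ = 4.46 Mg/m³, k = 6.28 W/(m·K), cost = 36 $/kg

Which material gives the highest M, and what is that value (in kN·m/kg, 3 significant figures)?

titanium alloy, M = 180 kN·m/kg

Screen on constraints: k ≥ 3.24 W/(m·K); cost ≤ 38 $/kg. Survivors: commercially pure titanium, titanium alloy.
Convert each candidate to consistent units, then evaluate M:
  commercially pure titanium: σ_y = 437.0 MPa, ρ = 4510 kg/m³
  titanium alloy: σ_y = 803.0 MPa, ρ = 4460 kg/m³
  titanium alloy: M = 180 kN·m/kg
  commercially pure titanium: M = 96.9 kN·m/kg
Titanium alloy ranks first.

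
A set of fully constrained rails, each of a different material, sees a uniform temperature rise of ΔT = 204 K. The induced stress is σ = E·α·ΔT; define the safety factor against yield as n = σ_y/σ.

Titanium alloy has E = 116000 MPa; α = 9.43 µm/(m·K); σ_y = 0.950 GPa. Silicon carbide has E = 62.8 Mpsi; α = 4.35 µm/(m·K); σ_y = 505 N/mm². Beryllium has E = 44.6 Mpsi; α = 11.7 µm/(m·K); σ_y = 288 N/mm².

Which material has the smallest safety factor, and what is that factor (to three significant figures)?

beryllium, n = 0.392

With everything in SI (GPa, ×10⁻⁶/K, MPa):
  titanium alloy: E = 116.0, α = 9.43, σ_y = 950.0 → σ = 223 MPa, n = 4.26
  silicon carbide: E = 433.0, α = 4.35, σ_y = 505.0 → σ = 384 MPa, n = 1.31
  beryllium: E = 307.5, α = 11.7, σ_y = 288.0 → σ = 734 MPa, n = 0.392
Beryllium has the lowest safety factor, n = 0.392.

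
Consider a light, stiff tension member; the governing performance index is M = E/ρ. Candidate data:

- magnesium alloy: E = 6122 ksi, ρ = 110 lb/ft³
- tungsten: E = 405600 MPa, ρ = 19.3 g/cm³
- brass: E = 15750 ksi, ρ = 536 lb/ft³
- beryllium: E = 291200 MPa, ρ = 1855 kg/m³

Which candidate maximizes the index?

beryllium

In SI units:
  magnesium alloy: E = 42.21 GPa, ρ = 1762 kg/m³
  tungsten: E = 405.6 GPa, ρ = 19300 kg/m³
  brass: E = 108.6 GPa, ρ = 8586 kg/m³
  beryllium: E = 291.2 GPa, ρ = 1855 kg/m³
  beryllium: M = 157 MN·m/kg
  magnesium alloy: M = 24.0 MN·m/kg
  tungsten: M = 21.0 MN·m/kg
  brass: M = 12.6 MN·m/kg
The maximum is for beryllium.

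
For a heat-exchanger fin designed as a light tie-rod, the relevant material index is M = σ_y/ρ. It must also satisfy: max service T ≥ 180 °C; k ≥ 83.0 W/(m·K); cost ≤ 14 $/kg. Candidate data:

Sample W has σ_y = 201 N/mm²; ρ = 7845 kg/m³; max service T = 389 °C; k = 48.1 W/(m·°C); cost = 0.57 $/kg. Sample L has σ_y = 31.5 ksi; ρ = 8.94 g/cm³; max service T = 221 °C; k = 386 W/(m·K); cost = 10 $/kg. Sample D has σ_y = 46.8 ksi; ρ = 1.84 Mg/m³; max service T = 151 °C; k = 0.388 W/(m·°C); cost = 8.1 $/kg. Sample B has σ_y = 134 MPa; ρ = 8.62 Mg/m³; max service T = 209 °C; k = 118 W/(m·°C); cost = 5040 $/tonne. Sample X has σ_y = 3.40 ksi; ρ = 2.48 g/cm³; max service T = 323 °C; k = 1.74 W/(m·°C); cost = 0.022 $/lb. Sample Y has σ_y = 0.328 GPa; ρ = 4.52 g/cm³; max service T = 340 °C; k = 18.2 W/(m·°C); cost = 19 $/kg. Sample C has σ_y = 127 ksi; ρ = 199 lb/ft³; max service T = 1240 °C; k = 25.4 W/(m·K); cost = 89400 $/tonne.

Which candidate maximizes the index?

Screen on constraints: max service T ≥ 180 °C; k ≥ 83.0 W/(m·K); cost ≤ 14 $/kg. Survivors: sample L, sample B.
Putting every candidate on a common basis:
  sample L: σ_y = 217.2 MPa, ρ = 8940 kg/m³
  sample B: σ_y = 134.0 MPa, ρ = 8620 kg/m³
  sample L: M = 24.3 kN·m/kg
  sample B: M = 15.5 kN·m/kg
Sample L ranks first.

sample L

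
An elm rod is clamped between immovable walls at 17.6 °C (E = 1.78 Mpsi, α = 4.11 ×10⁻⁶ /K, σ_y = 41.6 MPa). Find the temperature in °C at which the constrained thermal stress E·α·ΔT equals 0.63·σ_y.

E = 1.78 Mpsi = 12.27 GPa.
E·α·ΔT = 26.21 MPa ⇒ ΔT = 26.21 / (12.27×10³ × 4.11×10⁻⁶) = 519.6 K.
T = 17.6 + 519.6 = 537.2 °C.

537 °C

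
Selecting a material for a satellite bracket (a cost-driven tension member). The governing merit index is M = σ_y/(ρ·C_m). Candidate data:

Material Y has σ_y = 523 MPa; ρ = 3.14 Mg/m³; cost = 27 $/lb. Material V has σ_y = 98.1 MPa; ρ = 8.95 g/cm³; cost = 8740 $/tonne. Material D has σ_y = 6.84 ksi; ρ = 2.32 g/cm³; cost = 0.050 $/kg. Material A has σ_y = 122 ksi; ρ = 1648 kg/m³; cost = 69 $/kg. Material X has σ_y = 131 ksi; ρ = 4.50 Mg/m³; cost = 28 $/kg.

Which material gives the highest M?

material D

In SI units:
  material Y: σ_y = 523.0 MPa, ρ = 3140 kg/m³, cost = 59.52 $/kg
  material V: σ_y = 98.10 MPa, ρ = 8950 kg/m³, cost = 8.740 $/kg
  material D: σ_y = 47.16 MPa, ρ = 2320 kg/m³, cost = 0.05000 $/kg
  material A: σ_y = 841.2 MPa, ρ = 1648 kg/m³, cost = 69.00 $/kg
  material X: σ_y = 903.2 MPa, ρ = 4500 kg/m³, cost = 28.00 $/kg
  material D: M = 407 kN·m per $
  material A: M = 7.40 kN·m per $
  material X: M = 7.17 kN·m per $
  material Y: M = 2.80 kN·m per $
  material V: M = 1.25 kN·m per $
Material D has the largest M.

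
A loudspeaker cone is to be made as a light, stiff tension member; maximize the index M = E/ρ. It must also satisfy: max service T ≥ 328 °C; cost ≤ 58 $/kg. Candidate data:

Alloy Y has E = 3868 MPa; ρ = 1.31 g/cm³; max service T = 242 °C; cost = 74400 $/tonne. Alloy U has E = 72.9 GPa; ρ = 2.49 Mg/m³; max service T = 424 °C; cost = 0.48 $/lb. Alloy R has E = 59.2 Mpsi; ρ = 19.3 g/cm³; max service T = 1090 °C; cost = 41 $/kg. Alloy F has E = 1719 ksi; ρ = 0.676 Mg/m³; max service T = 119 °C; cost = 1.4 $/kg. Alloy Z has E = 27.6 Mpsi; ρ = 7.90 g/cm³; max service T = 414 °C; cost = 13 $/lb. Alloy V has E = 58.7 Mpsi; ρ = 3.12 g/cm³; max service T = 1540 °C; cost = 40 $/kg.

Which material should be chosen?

Screen on constraints: max service T ≥ 328 °C; cost ≤ 58 $/kg. Survivors: alloy U, alloy R, alloy Z, alloy V.
In SI units:
  alloy U: E = 72.90 GPa, ρ = 2490 kg/m³
  alloy R: E = 408.2 GPa, ρ = 19300 kg/m³
  alloy Z: E = 190.3 GPa, ρ = 7900 kg/m³
  alloy V: E = 404.7 GPa, ρ = 3120 kg/m³
  alloy V: M = 130 MN·m/kg
  alloy U: M = 29.3 MN·m/kg
  alloy Z: M = 24.1 MN·m/kg
  alloy R: M = 21.1 MN·m/kg
Highest index: alloy V.

alloy V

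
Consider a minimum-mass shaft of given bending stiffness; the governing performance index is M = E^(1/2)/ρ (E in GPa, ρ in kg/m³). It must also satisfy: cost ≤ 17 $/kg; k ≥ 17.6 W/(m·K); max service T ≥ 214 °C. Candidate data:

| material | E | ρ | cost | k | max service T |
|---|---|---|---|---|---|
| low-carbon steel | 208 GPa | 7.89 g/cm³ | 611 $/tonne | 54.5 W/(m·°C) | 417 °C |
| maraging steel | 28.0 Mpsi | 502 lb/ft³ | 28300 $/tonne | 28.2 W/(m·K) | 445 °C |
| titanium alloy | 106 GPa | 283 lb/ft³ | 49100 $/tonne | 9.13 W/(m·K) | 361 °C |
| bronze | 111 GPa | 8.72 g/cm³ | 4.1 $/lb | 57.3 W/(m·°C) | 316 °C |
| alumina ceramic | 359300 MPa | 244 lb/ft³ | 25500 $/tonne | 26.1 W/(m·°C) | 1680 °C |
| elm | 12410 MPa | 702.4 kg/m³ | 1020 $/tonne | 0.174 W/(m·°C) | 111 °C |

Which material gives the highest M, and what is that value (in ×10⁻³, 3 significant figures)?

low-carbon steel, M = 1.83×10⁻³

Screen on constraints: cost ≤ 17 $/kg; k ≥ 17.6 W/(m·K); max service T ≥ 214 °C. Survivors: low-carbon steel, bronze.
Convert each candidate to consistent units, then evaluate M:
  low-carbon steel: E = 208.0 GPa, ρ = 7890 kg/m³
  bronze: E = 111.0 GPa, ρ = 8720 kg/m³
  low-carbon steel: M = 1.83×10⁻³
  bronze: M = 1.21×10⁻³
Low-carbon steel has the largest M.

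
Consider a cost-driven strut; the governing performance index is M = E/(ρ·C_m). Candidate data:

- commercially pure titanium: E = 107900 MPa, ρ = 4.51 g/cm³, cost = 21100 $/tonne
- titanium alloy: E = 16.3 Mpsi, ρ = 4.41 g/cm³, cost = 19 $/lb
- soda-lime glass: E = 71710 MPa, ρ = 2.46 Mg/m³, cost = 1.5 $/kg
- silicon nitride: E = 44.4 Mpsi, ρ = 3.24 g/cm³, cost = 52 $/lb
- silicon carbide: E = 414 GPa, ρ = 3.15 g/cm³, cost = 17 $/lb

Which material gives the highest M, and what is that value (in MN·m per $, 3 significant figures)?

soda-lime glass, M = 19.4 MN·m per $

In SI units:
  commercially pure titanium: E = 107.9 GPa, ρ = 4510 kg/m³, cost = 21.10 $/kg
  titanium alloy: E = 112.4 GPa, ρ = 4410 kg/m³, cost = 41.89 $/kg
  soda-lime glass: E = 71.71 GPa, ρ = 2460 kg/m³, cost = 1.500 $/kg
  silicon nitride: E = 306.1 GPa, ρ = 3240 kg/m³, cost = 114.6 $/kg
  silicon carbide: E = 414.0 GPa, ρ = 3150 kg/m³, cost = 37.48 $/kg
  soda-lime glass: M = 19.4 MN·m per $
  silicon carbide: M = 3.51 MN·m per $
  commercially pure titanium: M = 1.13 MN·m per $
  silicon nitride: M = 0.824 MN·m per $
  titanium alloy: M = 0.608 MN·m per $
The maximum is for soda-lime glass.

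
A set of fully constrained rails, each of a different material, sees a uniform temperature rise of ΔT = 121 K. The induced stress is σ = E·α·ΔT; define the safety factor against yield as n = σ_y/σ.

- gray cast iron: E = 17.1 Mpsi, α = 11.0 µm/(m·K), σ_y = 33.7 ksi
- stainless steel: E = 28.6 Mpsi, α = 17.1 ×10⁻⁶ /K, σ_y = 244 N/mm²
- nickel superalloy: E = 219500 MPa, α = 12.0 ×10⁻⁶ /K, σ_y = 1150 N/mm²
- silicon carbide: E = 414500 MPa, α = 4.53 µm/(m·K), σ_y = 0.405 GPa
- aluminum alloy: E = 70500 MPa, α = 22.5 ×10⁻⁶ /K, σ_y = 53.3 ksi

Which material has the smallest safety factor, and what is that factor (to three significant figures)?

stainless steel, n = 0.598

Per material, after unit conversion:
  gray cast iron: E = 117.9, α = 11.0, σ_y = 232.4 → σ = 157 MPa, n = 1.48
  stainless steel: E = 197.2, α = 17.1, σ_y = 244.0 → σ = 408 MPa, n = 0.598
  nickel superalloy: E = 219.5, α = 12.0, σ_y = 1150 → σ = 319 MPa, n = 3.61
  silicon carbide: E = 414.5, α = 4.53, σ_y = 405.0 → σ = 227 MPa, n = 1.78
  aluminum alloy: E = 70.50, α = 22.5, σ_y = 367.5 → σ = 192 MPa, n = 1.91
The minimum is stainless steel at n = 0.598.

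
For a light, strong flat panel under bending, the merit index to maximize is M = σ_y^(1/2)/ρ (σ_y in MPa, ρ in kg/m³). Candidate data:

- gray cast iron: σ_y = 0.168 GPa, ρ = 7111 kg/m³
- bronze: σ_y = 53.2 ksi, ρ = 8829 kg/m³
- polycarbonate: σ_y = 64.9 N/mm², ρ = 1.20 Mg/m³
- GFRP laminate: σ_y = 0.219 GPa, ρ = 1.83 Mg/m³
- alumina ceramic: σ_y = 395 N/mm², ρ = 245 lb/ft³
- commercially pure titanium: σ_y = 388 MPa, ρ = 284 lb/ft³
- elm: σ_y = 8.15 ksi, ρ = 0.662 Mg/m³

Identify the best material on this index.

After converting to SI:
  gray cast iron: σ_y = 168.0 MPa, ρ = 7111 kg/m³
  bronze: σ_y = 366.8 MPa, ρ = 8829 kg/m³
  polycarbonate: σ_y = 64.90 MPa, ρ = 1200 kg/m³
  GFRP laminate: σ_y = 219.0 MPa, ρ = 1830 kg/m³
  alumina ceramic: σ_y = 395.0 MPa, ρ = 3925 kg/m³
  commercially pure titanium: σ_y = 388.0 MPa, ρ = 4549 kg/m³
  elm: σ_y = 56.19 MPa, ρ = 662.0 kg/m³
  elm: M = 11.3×10⁻³
  GFRP laminate: M = 8.09×10⁻³
  polycarbonate: M = 6.71×10⁻³
  alumina ceramic: M = 5.06×10⁻³
  commercially pure titanium: M = 4.33×10⁻³
  bronze: M = 2.17×10⁻³
  gray cast iron: M = 1.82×10⁻³
Elm has the largest M.

elm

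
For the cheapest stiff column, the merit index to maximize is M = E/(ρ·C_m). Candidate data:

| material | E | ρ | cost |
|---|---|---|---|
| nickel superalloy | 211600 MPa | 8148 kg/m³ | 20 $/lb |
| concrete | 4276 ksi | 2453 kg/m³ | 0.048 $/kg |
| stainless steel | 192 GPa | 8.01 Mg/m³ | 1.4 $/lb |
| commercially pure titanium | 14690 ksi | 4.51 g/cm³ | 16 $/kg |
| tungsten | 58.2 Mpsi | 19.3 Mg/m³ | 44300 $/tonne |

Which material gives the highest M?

concrete

After converting to SI:
  nickel superalloy: E = 211.6 GPa, ρ = 8148 kg/m³, cost = 44.09 $/kg
  concrete: E = 29.48 GPa, ρ = 2453 kg/m³, cost = 0.04800 $/kg
  stainless steel: E = 192.0 GPa, ρ = 8010 kg/m³, cost = 3.086 $/kg
  commercially pure titanium: E = 101.3 GPa, ρ = 4510 kg/m³, cost = 16.00 $/kg
  tungsten: E = 401.3 GPa, ρ = 19300 kg/m³, cost = 44.30 $/kg
  concrete: M = 250 MN·m per $
  stainless steel: M = 7.77 MN·m per $
  commercially pure titanium: M = 1.40 MN·m per $
  nickel superalloy: M = 0.589 MN·m per $
  tungsten: M = 0.469 MN·m per $
Concrete ranks first.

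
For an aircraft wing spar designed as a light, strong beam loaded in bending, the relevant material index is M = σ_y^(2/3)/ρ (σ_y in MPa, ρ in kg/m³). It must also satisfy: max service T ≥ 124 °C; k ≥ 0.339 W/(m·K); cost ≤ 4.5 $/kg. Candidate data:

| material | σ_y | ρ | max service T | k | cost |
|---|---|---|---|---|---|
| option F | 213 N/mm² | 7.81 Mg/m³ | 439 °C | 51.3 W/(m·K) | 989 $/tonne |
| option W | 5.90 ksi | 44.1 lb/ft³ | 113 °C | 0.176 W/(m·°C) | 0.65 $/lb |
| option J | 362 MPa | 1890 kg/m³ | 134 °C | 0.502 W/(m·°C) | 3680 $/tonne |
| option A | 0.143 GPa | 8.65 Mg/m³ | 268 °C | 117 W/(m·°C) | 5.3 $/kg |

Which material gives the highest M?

option J

Screen on constraints: max service T ≥ 124 °C; k ≥ 0.339 W/(m·K); cost ≤ 4.5 $/kg. Survivors: option F, option J.
Normalizing units and computing the index:
  option F: σ_y = 213.0 MPa, ρ = 7810 kg/m³
  option J: σ_y = 362.0 MPa, ρ = 1890 kg/m³
  option J: M = 26.9×10⁻³
  option F: M = 4.57×10⁻³
Highest index: option J.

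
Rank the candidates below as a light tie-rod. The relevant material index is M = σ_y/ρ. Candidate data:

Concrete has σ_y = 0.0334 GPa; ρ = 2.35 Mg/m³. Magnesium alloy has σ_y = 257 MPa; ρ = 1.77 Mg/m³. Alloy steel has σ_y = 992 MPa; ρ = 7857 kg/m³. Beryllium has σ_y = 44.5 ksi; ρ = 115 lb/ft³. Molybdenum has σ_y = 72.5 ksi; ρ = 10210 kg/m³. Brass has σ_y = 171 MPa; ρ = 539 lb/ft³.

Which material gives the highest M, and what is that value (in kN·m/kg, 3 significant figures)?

beryllium, M = 167 kN·m/kg

Convert each candidate to consistent units, then evaluate M:
  concrete: σ_y = 33.40 MPa, ρ = 2350 kg/m³
  magnesium alloy: σ_y = 257.0 MPa, ρ = 1770 kg/m³
  alloy steel: σ_y = 992.0 MPa, ρ = 7857 kg/m³
  beryllium: σ_y = 306.8 MPa, ρ = 1842 kg/m³
  molybdenum: σ_y = 499.9 MPa, ρ = 10210 kg/m³
  brass: σ_y = 171.0 MPa, ρ = 8634 kg/m³
  beryllium: M = 167 kN·m/kg
  magnesium alloy: M = 145 kN·m/kg
  alloy steel: M = 126 kN·m/kg
  molybdenum: M = 49.0 kN·m/kg
  brass: M = 19.8 kN·m/kg
  concrete: M = 14.2 kN·m/kg
Beryllium has the largest M.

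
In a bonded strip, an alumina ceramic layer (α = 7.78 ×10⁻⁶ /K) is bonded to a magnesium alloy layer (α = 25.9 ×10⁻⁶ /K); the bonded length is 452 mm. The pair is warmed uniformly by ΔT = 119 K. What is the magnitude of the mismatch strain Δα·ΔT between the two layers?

2.16×10⁻³

Δα = |7.78 − 25.9|×10⁻⁶/K = 18.1×10⁻⁶/K.
Mismatch strain = Δα·ΔT = 18.1×10⁻⁶ × 119.0 = 2.16×10⁻³.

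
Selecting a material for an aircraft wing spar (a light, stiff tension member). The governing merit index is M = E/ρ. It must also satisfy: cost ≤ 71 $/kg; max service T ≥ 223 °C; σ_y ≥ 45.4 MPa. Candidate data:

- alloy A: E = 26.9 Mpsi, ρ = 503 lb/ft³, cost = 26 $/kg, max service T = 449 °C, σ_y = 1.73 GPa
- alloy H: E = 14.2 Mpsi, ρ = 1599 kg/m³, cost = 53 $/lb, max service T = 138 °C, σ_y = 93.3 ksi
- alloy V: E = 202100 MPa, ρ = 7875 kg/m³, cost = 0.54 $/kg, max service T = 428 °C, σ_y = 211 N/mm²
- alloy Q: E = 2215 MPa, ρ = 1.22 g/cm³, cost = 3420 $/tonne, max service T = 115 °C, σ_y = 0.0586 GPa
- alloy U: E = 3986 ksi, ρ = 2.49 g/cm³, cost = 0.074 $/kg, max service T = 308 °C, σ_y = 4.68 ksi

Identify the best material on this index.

Screen on constraints: cost ≤ 71 $/kg; max service T ≥ 223 °C; σ_y ≥ 45.4 MPa. Survivors: alloy A, alloy V.
Putting every candidate on a common basis:
  alloy A: E = 185.5 GPa, ρ = 8057 kg/m³
  alloy V: E = 202.1 GPa, ρ = 7875 kg/m³
  alloy V: M = 25.7 MN·m/kg
  alloy A: M = 23.0 MN·m/kg
The maximum is for alloy V.

alloy V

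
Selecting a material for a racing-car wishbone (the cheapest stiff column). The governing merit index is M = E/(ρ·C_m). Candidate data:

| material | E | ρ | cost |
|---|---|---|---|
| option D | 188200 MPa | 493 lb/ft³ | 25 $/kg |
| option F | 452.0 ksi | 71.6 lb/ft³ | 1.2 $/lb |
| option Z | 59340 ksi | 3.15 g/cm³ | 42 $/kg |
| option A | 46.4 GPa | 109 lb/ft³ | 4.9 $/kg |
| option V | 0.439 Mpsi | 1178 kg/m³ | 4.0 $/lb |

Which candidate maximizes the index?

option A

Normalizing units and computing the index:
  option D: E = 188.2 GPa, ρ = 7897 kg/m³, cost = 25.00 $/kg
  option F: E = 3.116 GPa, ρ = 1147 kg/m³, cost = 2.646 $/kg
  option Z: E = 409.1 GPa, ρ = 3150 kg/m³, cost = 42.00 $/kg
  option A: E = 46.40 GPa, ρ = 1746 kg/m³, cost = 4.900 $/kg
  option V: E = 3.027 GPa, ρ = 1178 kg/m³, cost = 8.818 $/kg
  option A: M = 5.42 MN·m per $
  option Z: M = 3.09 MN·m per $
  option F: M = 1.03 MN·m per $
  option D: M = 0.953 MN·m per $
  option V: M = 0.291 MN·m per $
The maximum is for option A.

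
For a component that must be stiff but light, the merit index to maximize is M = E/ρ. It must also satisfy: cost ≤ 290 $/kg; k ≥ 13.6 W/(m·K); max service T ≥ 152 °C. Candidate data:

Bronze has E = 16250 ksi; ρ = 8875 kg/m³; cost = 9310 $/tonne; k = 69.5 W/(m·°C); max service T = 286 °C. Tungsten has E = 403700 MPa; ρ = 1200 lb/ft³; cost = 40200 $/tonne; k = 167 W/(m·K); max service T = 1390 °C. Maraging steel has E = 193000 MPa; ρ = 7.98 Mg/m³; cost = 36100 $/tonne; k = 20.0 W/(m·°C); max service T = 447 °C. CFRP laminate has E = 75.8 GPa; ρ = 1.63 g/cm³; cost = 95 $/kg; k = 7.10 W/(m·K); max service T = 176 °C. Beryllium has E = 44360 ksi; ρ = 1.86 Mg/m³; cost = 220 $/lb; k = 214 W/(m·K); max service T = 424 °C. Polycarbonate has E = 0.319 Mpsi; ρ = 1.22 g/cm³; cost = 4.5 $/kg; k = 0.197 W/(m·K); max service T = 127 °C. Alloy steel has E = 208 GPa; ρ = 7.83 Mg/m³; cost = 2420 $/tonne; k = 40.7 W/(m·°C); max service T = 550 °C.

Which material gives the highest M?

alloy steel

Screen on constraints: cost ≤ 290 $/kg; k ≥ 13.6 W/(m·K); max service T ≥ 152 °C. Survivors: bronze, tungsten, maraging steel, alloy steel.
Normalizing units and computing the index:
  bronze: E = 112.0 GPa, ρ = 8875 kg/m³
  tungsten: E = 403.7 GPa, ρ = 19220 kg/m³
  maraging steel: E = 193.0 GPa, ρ = 7980 kg/m³
  alloy steel: E = 208.0 GPa, ρ = 7830 kg/m³
  alloy steel: M = 26.6 MN·m/kg
  maraging steel: M = 24.2 MN·m/kg
  tungsten: M = 21.0 MN·m/kg
  bronze: M = 12.6 MN·m/kg
Alloy steel ranks first.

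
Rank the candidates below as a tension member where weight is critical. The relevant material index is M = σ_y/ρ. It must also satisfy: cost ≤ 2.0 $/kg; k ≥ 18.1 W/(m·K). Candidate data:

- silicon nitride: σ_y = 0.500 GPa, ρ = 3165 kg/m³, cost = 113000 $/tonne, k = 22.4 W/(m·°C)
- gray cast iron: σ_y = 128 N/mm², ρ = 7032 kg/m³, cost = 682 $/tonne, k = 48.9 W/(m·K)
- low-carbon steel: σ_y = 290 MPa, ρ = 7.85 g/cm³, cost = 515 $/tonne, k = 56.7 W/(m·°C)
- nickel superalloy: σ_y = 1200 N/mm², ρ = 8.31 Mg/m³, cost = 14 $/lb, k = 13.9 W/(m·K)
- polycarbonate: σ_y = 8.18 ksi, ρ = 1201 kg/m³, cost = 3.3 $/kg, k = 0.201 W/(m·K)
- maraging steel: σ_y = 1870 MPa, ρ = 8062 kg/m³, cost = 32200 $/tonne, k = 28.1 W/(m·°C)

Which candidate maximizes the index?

low-carbon steel

Screen on constraints: cost ≤ 2.0 $/kg; k ≥ 18.1 W/(m·K). Survivors: gray cast iron, low-carbon steel.
Normalizing units and computing the index:
  gray cast iron: σ_y = 128.0 MPa, ρ = 7032 kg/m³
  low-carbon steel: σ_y = 290.0 MPa, ρ = 7850 kg/m³
  low-carbon steel: M = 36.9 kN·m/kg
  gray cast iron: M = 18.2 kN·m/kg
Low-carbon steel has the largest M.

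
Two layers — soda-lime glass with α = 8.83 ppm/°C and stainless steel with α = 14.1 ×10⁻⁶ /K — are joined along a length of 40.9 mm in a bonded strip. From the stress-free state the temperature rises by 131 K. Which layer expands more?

stainless steel

α(soda-lime glass) = 8.83×10⁻⁶/K vs α(stainless steel) = 14.1×10⁻⁶/K.
Higher α expands more for the same ΔT: stainless steel.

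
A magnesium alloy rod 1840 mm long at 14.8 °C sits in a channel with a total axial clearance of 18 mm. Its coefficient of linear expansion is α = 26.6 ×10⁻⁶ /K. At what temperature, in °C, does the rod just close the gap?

α·L₀·ΔT = 18.0 mm ⇒ ΔT = 18.0 / (26.6×10⁻⁶ × 1840.0) = 367.8 K.
T = 14.8 + 367.8 = 382.6 °C.

383 °C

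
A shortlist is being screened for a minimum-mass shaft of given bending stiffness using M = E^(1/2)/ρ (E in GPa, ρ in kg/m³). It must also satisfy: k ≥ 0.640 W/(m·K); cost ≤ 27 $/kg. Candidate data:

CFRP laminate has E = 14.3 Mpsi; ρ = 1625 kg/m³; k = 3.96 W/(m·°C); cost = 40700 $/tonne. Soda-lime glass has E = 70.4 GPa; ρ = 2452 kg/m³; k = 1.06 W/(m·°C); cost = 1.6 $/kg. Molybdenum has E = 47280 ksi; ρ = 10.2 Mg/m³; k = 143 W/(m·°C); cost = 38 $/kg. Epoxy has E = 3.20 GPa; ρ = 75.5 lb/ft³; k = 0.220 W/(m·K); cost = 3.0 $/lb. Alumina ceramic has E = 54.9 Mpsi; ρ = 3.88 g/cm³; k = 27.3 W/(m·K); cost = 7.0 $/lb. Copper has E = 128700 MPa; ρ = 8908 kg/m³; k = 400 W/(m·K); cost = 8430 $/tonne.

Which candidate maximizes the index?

Screen on constraints: k ≥ 0.640 W/(m·K); cost ≤ 27 $/kg. Survivors: soda-lime glass, alumina ceramic, copper.
Putting every candidate on a common basis:
  soda-lime glass: E = 70.40 GPa, ρ = 2452 kg/m³
  alumina ceramic: E = 378.5 GPa, ρ = 3880 kg/m³
  copper: E = 128.7 GPa, ρ = 8908 kg/m³
  alumina ceramic: M = 5.01×10⁻³
  soda-lime glass: M = 3.42×10⁻³
  copper: M = 1.27×10⁻³
Alumina ceramic ranks first.

alumina ceramic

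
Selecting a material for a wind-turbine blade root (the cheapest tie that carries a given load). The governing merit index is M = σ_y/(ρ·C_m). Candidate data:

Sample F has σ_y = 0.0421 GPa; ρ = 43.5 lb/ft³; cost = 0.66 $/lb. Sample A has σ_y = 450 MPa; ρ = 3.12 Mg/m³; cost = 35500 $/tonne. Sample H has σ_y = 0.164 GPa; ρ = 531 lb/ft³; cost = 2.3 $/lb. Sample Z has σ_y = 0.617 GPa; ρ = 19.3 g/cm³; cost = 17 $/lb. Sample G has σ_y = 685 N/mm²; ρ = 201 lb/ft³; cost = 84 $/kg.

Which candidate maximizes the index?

Putting every candidate on a common basis:
  sample F: σ_y = 42.10 MPa, ρ = 696.8 kg/m³, cost = 1.455 $/kg
  sample A: σ_y = 450.0 MPa, ρ = 3120 kg/m³, cost = 35.50 $/kg
  sample H: σ_y = 164.0 MPa, ρ = 8506 kg/m³, cost = 5.071 $/kg
  sample Z: σ_y = 617.0 MPa, ρ = 19300 kg/m³, cost = 37.48 $/kg
  sample G: σ_y = 685.0 MPa, ρ = 3220 kg/m³, cost = 84.00 $/kg
  sample F: M = 41.5 kN·m per $
  sample A: M = 4.06 kN·m per $
  sample H: M = 3.80 kN·m per $
  sample G: M = 2.53 kN·m per $
  sample Z: M = 0.853 kN·m per $
The maximum is for sample F.

sample F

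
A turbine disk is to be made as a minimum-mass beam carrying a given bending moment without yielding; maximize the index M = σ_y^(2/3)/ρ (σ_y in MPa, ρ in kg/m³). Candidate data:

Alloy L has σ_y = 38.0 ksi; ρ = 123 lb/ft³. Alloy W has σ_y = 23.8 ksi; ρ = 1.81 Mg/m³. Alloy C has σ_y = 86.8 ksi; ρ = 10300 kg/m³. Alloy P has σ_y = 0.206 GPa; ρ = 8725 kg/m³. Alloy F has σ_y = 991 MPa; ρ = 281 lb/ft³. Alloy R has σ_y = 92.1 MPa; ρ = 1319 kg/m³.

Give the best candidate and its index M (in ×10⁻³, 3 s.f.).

alloy F, M = 22.1×10⁻³

After converting to SI:
  alloy L: σ_y = 262.0 MPa, ρ = 1970 kg/m³
  alloy W: σ_y = 164.1 MPa, ρ = 1810 kg/m³
  alloy C: σ_y = 598.5 MPa, ρ = 10300 kg/m³
  alloy P: σ_y = 206.0 MPa, ρ = 8725 kg/m³
  alloy F: σ_y = 991.0 MPa, ρ = 4501 kg/m³
  alloy R: σ_y = 92.10 MPa, ρ = 1319 kg/m³
  alloy F: M = 22.1×10⁻³
  alloy L: M = 20.8×10⁻³
  alloy W: M = 16.6×10⁻³
  alloy R: M = 15.5×10⁻³
  alloy C: M = 6.89×10⁻³
  alloy P: M = 4.00×10⁻³
Highest index: alloy F.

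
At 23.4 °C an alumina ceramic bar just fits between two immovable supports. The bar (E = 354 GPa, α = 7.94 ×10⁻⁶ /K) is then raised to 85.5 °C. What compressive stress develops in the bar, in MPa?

ΔT = 62.10 K. Constrained thermal stress σ = E·α·ΔT = 354.0×10³ MPa × 7.94×10⁻⁶ × 62.10 = 175 MPa (compressive).

175 MPa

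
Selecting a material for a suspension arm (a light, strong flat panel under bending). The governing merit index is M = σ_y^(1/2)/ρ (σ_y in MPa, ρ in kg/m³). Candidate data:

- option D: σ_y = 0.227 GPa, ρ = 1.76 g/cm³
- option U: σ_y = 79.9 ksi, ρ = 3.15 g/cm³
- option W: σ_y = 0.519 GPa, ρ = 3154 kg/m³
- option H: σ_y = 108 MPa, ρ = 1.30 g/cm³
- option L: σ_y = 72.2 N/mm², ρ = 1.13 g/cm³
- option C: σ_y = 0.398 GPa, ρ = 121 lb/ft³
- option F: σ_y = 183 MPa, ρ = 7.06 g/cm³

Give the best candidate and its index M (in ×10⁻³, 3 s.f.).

option C, M = 10.3×10⁻³

Putting every candidate on a common basis:
  option D: σ_y = 227.0 MPa, ρ = 1760 kg/m³
  option U: σ_y = 550.9 MPa, ρ = 3150 kg/m³
  option W: σ_y = 519.0 MPa, ρ = 3154 kg/m³
  option H: σ_y = 108.0 MPa, ρ = 1300 kg/m³
  option L: σ_y = 72.20 MPa, ρ = 1130 kg/m³
  option C: σ_y = 398.0 MPa, ρ = 1938 kg/m³
  option F: σ_y = 183.0 MPa, ρ = 7060 kg/m³
  option C: M = 10.3×10⁻³
  option D: M = 8.56×10⁻³
  option H: M = 7.99×10⁻³
  option L: M = 7.52×10⁻³
  option U: M = 7.45×10⁻³
  option W: M = 7.22×10⁻³
  option F: M = 1.92×10⁻³
Option C ranks first.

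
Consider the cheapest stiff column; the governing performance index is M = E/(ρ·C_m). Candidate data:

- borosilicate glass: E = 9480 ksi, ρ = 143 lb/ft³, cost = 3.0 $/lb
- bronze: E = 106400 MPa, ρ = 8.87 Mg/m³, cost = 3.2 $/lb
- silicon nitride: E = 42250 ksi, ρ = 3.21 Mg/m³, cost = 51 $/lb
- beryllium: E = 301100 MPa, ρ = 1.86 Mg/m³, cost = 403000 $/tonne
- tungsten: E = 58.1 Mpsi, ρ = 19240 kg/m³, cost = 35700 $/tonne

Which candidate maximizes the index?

borosilicate glass

In SI units:
  borosilicate glass: E = 65.36 GPa, ρ = 2291 kg/m³, cost = 6.614 $/kg
  bronze: E = 106.4 GPa, ρ = 8870 kg/m³, cost = 7.055 $/kg
  silicon nitride: E = 291.3 GPa, ρ = 3210 kg/m³, cost = 112.4 $/kg
  beryllium: E = 301.1 GPa, ρ = 1860 kg/m³, cost = 403.0 $/kg
  tungsten: E = 400.6 GPa, ρ = 19240 kg/m³, cost = 35.70 $/kg
  borosilicate glass: M = 4.31 MN·m per $
  bronze: M = 1.70 MN·m per $
  silicon nitride: M = 0.807 MN·m per $
  tungsten: M = 0.583 MN·m per $
  beryllium: M = 0.402 MN·m per $
Borosilicate glass ranks first.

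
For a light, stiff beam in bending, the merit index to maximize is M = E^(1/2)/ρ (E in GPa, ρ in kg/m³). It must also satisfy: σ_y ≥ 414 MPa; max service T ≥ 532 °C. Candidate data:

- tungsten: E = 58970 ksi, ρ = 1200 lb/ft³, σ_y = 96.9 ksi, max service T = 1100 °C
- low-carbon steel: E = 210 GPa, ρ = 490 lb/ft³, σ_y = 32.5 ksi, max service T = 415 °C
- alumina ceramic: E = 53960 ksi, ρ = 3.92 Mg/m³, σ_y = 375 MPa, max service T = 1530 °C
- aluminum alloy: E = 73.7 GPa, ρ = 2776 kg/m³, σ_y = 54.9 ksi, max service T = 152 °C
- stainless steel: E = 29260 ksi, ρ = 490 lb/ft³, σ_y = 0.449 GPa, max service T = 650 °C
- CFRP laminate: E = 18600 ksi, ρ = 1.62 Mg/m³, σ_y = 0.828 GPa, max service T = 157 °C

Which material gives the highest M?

stainless steel

Screen on constraints: σ_y ≥ 414 MPa; max service T ≥ 532 °C. Survivors: tungsten, stainless steel.
In SI units:
  tungsten: E = 406.6 GPa, ρ = 19220 kg/m³
  stainless steel: E = 201.7 GPa, ρ = 7849 kg/m³
  stainless steel: M = 1.81×10⁻³
  tungsten: M = 1.05×10⁻³
The maximum is for stainless steel.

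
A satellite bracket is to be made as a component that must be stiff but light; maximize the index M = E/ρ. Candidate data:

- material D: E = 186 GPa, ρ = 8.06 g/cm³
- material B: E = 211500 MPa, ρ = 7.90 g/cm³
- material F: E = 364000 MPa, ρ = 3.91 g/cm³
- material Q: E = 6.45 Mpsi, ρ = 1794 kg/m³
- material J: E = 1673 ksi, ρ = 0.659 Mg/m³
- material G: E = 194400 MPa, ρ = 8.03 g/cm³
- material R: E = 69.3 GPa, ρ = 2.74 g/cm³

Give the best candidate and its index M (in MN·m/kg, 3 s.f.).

material F, M = 93.1 MN·m/kg

After converting to SI:
  material D: E = 186.0 GPa, ρ = 8060 kg/m³
  material B: E = 211.5 GPa, ρ = 7900 kg/m³
  material F: E = 364.0 GPa, ρ = 3910 kg/m³
  material Q: E = 44.47 GPa, ρ = 1794 kg/m³
  material J: E = 11.53 GPa, ρ = 659.0 kg/m³
  material G: E = 194.4 GPa, ρ = 8030 kg/m³
  material R: E = 69.30 GPa, ρ = 2740 kg/m³
  material F: M = 93.1 MN·m/kg
  material B: M = 26.8 MN·m/kg
  material R: M = 25.3 MN·m/kg
  material Q: M = 24.8 MN·m/kg
  material G: M = 24.2 MN·m/kg
  material D: M = 23.1 MN·m/kg
  material J: M = 17.5 MN·m/kg
Highest index: material F.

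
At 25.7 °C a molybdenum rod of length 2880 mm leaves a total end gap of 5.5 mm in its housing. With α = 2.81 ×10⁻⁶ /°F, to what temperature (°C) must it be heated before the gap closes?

α = 2.81×10⁻⁶/°F × 9/5 = 5.06×10⁻⁶/K.
α·L₀·ΔT = 5.5 mm ⇒ ΔT = 5.5 / (5.06×10⁻⁶ × 2880.0) = 377.6 K.
T = 25.7 + 377.6 = 403.3 °C.

403 °C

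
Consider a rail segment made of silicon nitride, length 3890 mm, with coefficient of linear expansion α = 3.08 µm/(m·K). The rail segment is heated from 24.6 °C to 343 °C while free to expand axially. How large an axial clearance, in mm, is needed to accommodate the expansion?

3.81 mm

ΔT = 343 − 24.6 = 318.4 K.
ΔL = α·L₀·ΔT = 3.08×10⁻⁶ × 3890 mm × 318.4 K = 3.81 mm.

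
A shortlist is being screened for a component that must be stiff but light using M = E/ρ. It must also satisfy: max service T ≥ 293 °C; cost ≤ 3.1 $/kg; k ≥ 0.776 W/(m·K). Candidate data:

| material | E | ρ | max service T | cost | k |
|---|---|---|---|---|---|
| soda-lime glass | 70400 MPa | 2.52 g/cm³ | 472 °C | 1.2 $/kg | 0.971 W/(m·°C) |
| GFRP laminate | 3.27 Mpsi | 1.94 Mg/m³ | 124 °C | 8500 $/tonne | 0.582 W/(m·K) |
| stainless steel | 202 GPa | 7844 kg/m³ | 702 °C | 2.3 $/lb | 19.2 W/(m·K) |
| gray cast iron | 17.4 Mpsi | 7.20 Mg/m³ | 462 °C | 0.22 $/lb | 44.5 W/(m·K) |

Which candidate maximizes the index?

soda-lime glass

Screen on constraints: max service T ≥ 293 °C; cost ≤ 3.1 $/kg; k ≥ 0.776 W/(m·K). Survivors: soda-lime glass, gray cast iron.
After converting to SI:
  soda-lime glass: E = 70.40 GPa, ρ = 2520 kg/m³
  gray cast iron: E = 120.0 GPa, ρ = 7200 kg/m³
  soda-lime glass: M = 27.9 MN·m/kg
  gray cast iron: M = 16.7 MN·m/kg
Highest index: soda-lime glass.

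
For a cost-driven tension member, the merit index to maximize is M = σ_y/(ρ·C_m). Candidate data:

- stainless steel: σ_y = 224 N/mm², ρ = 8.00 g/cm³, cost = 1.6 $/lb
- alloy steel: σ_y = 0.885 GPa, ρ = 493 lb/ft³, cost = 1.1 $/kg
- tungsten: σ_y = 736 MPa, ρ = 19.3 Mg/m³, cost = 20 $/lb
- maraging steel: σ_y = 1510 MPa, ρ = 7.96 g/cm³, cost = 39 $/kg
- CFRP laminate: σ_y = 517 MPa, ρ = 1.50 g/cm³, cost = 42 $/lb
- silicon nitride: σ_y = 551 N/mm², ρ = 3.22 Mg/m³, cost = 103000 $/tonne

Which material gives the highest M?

alloy steel

After converting to SI:
  stainless steel: σ_y = 224.0 MPa, ρ = 8000 kg/m³, cost = 3.527 $/kg
  alloy steel: σ_y = 885.0 MPa, ρ = 7897 kg/m³, cost = 1.100 $/kg
  tungsten: σ_y = 736.0 MPa, ρ = 19300 kg/m³, cost = 44.09 $/kg
  maraging steel: σ_y = 1510 MPa, ρ = 7960 kg/m³, cost = 39.00 $/kg
  CFRP laminate: σ_y = 517.0 MPa, ρ = 1500 kg/m³, cost = 92.59 $/kg
  silicon nitride: σ_y = 551.0 MPa, ρ = 3220 kg/m³, cost = 103.0 $/kg
  alloy steel: M = 102 kN·m per $
  stainless steel: M = 7.94 kN·m per $
  maraging steel: M = 4.86 kN·m per $
  CFRP laminate: M = 3.72 kN·m per $
  silicon nitride: M = 1.66 kN·m per $
  tungsten: M = 0.865 kN·m per $
Alloy steel has the largest M.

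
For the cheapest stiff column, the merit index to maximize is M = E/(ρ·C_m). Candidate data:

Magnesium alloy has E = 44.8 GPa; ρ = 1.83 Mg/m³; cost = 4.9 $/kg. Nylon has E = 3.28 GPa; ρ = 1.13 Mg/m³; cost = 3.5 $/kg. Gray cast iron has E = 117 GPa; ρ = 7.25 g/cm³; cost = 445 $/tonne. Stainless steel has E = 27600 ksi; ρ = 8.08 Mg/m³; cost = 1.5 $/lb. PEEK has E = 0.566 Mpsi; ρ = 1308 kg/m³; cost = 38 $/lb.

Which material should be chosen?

In SI units:
  magnesium alloy: E = 44.80 GPa, ρ = 1830 kg/m³, cost = 4.900 $/kg
  nylon: E = 3.280 GPa, ρ = 1130 kg/m³, cost = 3.500 $/kg
  gray cast iron: E = 117.0 GPa, ρ = 7250 kg/m³, cost = 0.4450 $/kg
  stainless steel: E = 190.3 GPa, ρ = 8080 kg/m³, cost = 3.307 $/kg
  PEEK: E = 3.902 GPa, ρ = 1308 kg/m³, cost = 83.77 $/kg
  gray cast iron: M = 36.3 MN·m per $
  stainless steel: M = 7.12 MN·m per $
  magnesium alloy: M = 5.00 MN·m per $
  nylon: M = 0.829 MN·m per $
  PEEK: M = 0.0356 MN·m per $
Gray cast iron has the largest M.

gray cast iron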